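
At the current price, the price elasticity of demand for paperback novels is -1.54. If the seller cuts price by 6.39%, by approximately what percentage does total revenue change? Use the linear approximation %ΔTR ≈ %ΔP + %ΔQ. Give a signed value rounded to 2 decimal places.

%ΔQ ≈ Ed × %ΔP = (-1.54) × (-6.39%) = +9.8406%
%ΔTR ≈ %ΔP + %ΔQ = (-6.39%) + (+9.8406%) = +3.4506%

+3.45%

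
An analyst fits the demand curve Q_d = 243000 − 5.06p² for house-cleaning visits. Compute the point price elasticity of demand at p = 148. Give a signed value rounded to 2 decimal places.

-1.68

dQ_d/dp = −2·5.06·p = -1497.76. At p = 148, Q_d = 132165.76.
Ed = (dQ_d/dp)·(p/Q_d) = (-1497.76) × (148/132165.76) = -1.6772…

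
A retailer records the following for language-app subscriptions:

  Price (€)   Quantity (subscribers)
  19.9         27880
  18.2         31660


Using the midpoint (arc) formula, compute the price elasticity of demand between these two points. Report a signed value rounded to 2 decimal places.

-1.42

%ΔQ = (31660 − 27880) / [(27880 + 31660)/2] = 3780/29770 = 0.126973…
%ΔP = (18.2 − 19.9) / [(19.9 + 18.2)/2] = -1.7/19.05 = -0.089238…
Arc Ed = %ΔQ / %ΔP = (3780/29770) / (-1.7/19.05) = -1.4228…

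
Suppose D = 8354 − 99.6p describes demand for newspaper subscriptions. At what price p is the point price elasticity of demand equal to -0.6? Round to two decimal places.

Ed = −99.6p/(8354 − 99.6p). Set this equal to -0.6:
99.6p = 0.6·(8354 − 99.6p) ⇒ 99.6p(1 + 0.6) = 0.6·8354
p = 0.6·8354 / (99.6·1.6) = 31.4533…

31.45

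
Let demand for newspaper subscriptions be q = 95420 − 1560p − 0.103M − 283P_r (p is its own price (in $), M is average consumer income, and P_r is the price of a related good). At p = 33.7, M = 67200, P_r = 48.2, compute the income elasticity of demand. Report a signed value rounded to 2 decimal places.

-0.31

At the given values, q = 95420 − 1560(33.7) − 0.103(67200) − 283(48.2) = 22285.8.
∂q/∂M = -0.103.
E = (-0.103) × (67200/22285.8) = -0.3105…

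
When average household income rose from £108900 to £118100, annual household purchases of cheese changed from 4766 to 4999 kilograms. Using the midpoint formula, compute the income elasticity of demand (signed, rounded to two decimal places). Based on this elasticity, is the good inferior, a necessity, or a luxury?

0.59; necessity

%ΔQ = (4999 − 4766)/[( 4766 + 4999)/2] = 233/4882.5 = 0.047721…
%ΔIncome = (118100 − 108900)/[( 108900 + 118100)/2] = 9200/113500 = 0.081057…
E_income = (233/4882.5) / (9200/113500) = 0.5887…
0 < E_income < 1 ⇒ normal good, necessity.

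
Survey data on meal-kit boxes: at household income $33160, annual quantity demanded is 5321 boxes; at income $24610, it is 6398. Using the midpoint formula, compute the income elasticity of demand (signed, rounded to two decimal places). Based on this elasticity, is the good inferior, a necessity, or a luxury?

%ΔQ = (6398 − 5321)/[( 5321 + 6398)/2] = 1077/5859.5 = 0.183804…
%ΔIncome = (24610 − 33160)/[( 33160 + 24610)/2] = -8550/28885 = -0.296001…
E_income = (1077/5859.5) / (-8550/28885) = -0.6209…
E_income < 0 ⇒ inferior good.

-0.62; inferior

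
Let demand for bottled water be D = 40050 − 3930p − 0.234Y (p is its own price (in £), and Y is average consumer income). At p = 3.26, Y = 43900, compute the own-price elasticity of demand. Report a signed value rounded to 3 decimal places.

At the given values, D = 40050 − 3930(3.26) − 0.234(43900) = 16965.6.
∂D/∂p = −3930.
E = (-3930) × (3.26/16965.6) = -0.75516…

-0.755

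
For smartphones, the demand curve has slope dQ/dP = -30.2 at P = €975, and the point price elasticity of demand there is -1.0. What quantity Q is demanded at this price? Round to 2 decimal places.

29445.00

Ed = (dQ/dP)·(P/Q) ⇒ Q = (dQ/dP)·P/Ed = (-30.2)·975/(-1.0) = 29445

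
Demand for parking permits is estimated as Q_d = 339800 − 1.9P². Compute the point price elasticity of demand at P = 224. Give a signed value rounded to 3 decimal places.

-0.780

dQ_d/dP = −2·1.9·P = -851.2. At P = 224, Q_d = 244465.6.
Ed = (dQ_d/dP)·(P/Q_d) = (-851.2) × (224/244465.6) = -0.77994…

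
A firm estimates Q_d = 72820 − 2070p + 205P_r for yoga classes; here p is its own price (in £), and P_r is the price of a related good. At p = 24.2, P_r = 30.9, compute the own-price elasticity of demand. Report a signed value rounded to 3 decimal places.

-1.724

At the given values, Q_d = 72820 − 2070(24.2) + 205(30.9) = 29060.5.
∂Q_d/∂p = −2070.
E = (-2070) × (24.2/29060.5) = -1.72378…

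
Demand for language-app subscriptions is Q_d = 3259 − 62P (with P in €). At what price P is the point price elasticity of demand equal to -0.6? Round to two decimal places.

19.71

Ed = −62P/(3259 − 62P). Set this equal to -0.6:
62P = 0.6·(3259 − 62P) ⇒ 62P(1 + 0.6) = 0.6·3259
P = 0.6·3259 / (62·1.6) = 19.7116…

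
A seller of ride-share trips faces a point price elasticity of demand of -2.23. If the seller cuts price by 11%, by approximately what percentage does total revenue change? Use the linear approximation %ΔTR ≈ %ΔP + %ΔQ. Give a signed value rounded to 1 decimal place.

+13.5%

%ΔQ ≈ Ed × %ΔP = (-2.23) × (-11%) = +24.5300%
%ΔTR ≈ %ΔP + %ΔQ = (-11%) + (+24.5300%) = +13.5300%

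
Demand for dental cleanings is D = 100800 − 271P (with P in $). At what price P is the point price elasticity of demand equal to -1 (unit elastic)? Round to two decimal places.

Ed = −271P/(100800 − 271P). Set this equal to -1:
271P = 1·(100800 − 271P) ⇒ 271P(1 + 1) = 1·100800
P = 1·100800 / (271·2) = 185.9778…

185.98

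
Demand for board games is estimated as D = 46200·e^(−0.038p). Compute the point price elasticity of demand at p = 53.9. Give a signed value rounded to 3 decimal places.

dD/dp = −0.038·D = -226.414. At p = 53.9, D = 5958.27.
Ed = (dD/dp)·(p/D) = (-226.414) × (53.9/5958.27) = -2.0482

-2.048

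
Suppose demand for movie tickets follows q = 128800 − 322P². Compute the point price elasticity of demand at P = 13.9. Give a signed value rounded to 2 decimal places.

dq/dP = −2·322·P = -8951.6. At P = 13.9, q = 66586.38.
Ed = (dq/dP)·(P/q) = (-8951.6) × (13.9/66586.38) = -1.8686…

-1.87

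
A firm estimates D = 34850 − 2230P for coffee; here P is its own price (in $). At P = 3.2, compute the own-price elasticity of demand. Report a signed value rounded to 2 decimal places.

At the given values, D = 34850 − 2230(3.2) = 27714.
∂D/∂P = −2230.
E = (-2230) × (3.2/27714) = -0.2574…

-0.26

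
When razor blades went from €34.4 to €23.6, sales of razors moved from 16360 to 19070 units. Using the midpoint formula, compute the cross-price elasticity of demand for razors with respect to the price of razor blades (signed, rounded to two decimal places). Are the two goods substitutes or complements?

%ΔQ_{razors} = (19070 − 16360)/avg = 2710/17715 = 0.152977…
%ΔP_{razor blades} = (23.6 − 34.4)/avg = -10.8/29 = -0.372413…
E_cross = (2710/17715) / (-10.8/29) = -0.4107…
E_cross < 0 ⇒ the goods are complements.

-0.41; complements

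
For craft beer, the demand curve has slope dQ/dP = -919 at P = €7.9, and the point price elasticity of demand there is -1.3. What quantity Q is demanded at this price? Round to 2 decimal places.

Ed = (dQ/dP)·(P/Q) ⇒ Q = (dQ/dP)·P/Ed = (-919)·7.9/(-1.3) = 5584.6923…

5584.69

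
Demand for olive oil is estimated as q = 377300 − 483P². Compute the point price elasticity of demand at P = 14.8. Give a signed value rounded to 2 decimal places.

-0.78

dq/dP = −2·483·P = -14296.8. At P = 14.8, q = 271503.68.
Ed = (dq/dP)·(P/q) = (-14296.8) × (14.8/271503.68) = -0.7793…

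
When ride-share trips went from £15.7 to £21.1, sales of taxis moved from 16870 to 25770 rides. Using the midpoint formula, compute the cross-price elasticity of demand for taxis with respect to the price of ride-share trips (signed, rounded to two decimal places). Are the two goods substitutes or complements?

1.42; substitutes

%ΔQ_{taxis} = (25770 − 16870)/avg = 8900/21320 = 0.417448…
%ΔP_{ride-share trips} = (21.1 − 15.7)/avg = 5.4/18.4 = 0.293478…
E_cross = (8900/21320) / (5.4/18.4) = 1.4224…
E_cross > 0 ⇒ the goods are substitutes.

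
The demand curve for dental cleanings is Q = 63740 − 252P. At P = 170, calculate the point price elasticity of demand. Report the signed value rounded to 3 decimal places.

-2.050

dQ/dP = −252. At P = 170, Q = 63740 − 252(170) = 20900.
Ed = (dQ/dP)·(P/Q) = −252 × (170/20900) = -2.04976…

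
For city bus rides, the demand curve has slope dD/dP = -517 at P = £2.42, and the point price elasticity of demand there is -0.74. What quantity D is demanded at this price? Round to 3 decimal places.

1690.730

Ed = (dD/dP)·(P/D) ⇒ D = (dD/dP)·P/Ed = (-517)·2.42/(-0.74) = 1690.72972…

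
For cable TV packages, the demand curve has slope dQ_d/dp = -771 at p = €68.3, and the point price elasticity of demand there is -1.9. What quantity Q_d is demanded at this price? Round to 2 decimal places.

27715.42

Ed = (dQ_d/dp)·(p/Q_d) ⇒ Q_d = (dQ_d/dp)·p/Ed = (-771)·68.3/(-1.9) = 27715.4210…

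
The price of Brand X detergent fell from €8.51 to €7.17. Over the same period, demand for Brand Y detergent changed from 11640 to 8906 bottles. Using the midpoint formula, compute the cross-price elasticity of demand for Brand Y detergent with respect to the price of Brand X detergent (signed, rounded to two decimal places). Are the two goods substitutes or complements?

%ΔQ_{Brand Y detergent} = (8906 − 11640)/avg = -2734/10273 = -0.266134…
%ΔP_{Brand X detergent} = (7.17 − 8.51)/avg = -1.34/7.84 = -0.170918…
E_cross = (-2734/10273) / (-1.34/7.84) = 1.5570…
E_cross > 0 ⇒ the goods are substitutes.

1.56; substitutes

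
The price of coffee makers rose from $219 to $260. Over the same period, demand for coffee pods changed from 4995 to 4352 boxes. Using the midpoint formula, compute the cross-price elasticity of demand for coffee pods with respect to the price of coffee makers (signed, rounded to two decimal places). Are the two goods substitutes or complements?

%ΔQ_{coffee pods} = (4352 − 4995)/avg = -643/4673.5 = -0.137584…
%ΔP_{coffee makers} = (260 − 219)/avg = 41/239.5 = 0.171189…
E_cross = (-643/4673.5) / (41/239.5) = -0.8036…
E_cross < 0 ⇒ the goods are complements.

-0.80; complements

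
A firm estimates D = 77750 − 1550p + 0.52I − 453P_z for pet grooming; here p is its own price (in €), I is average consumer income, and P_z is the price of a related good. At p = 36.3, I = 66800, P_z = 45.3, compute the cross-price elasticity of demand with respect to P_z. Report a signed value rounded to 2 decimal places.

At the given values, D = 77750 − 1550(36.3) + 0.52(66800) − 453(45.3) = 35700.1.
∂D/∂P_z = -453.
E = (-453) × (45.3/35700.1) = -0.5748…

-0.57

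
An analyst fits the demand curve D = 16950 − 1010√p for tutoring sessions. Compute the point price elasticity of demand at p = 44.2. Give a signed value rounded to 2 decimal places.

dD/dp = −1010/(2√p) = -75.9592. At p = 44.2, D = 10235.2.
Ed = (dD/dp)·(p/D) = (-75.9592) × (44.2/10235.2) = -0.3280…

-0.33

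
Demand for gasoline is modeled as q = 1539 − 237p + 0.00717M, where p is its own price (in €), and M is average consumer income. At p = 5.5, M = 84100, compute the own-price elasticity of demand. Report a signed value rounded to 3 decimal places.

-1.555

At the given values, q = 1539 − 237(5.5) + 0.00717(84100) = 838.497.
∂q/∂p = −237.
E = (-237) × (5.5/838.497) = -1.55456…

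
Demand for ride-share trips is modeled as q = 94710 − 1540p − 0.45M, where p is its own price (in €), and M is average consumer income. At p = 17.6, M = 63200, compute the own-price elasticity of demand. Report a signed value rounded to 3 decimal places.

-0.692

At the given values, q = 94710 − 1540(17.6) − 0.45(63200) = 39166.
∂q/∂p = −1540.
E = (-1540) × (17.6/39166) = -0.69202…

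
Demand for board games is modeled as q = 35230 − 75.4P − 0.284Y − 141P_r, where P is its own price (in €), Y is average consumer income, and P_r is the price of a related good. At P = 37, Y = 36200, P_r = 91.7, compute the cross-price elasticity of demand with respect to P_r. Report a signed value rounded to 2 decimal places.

-1.40

At the given values, q = 35230 − 75.4(37) − 0.284(36200) − 141(91.7) = 9229.7.
∂q/∂P_r = -141.
E = (-141) × (91.7/9229.7) = -1.4008…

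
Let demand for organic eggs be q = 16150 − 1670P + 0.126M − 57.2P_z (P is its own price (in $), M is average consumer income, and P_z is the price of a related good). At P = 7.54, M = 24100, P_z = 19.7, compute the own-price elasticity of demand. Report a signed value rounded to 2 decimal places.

-2.30

At the given values, q = 16150 − 1670(7.54) + 0.126(24100) − 57.2(19.7) = 5467.96.
∂q/∂P = −1670.
E = (-1670) × (7.54/5467.96) = -2.3028…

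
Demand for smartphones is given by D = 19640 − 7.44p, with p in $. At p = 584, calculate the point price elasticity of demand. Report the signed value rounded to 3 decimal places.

-0.284

dD/dp = −7.44. At p = 584, D = 19640 − 7.44(584) = 15295.04.
Ed = (dD/dp)·(p/D) = −7.44 × (584/15295.04) = -0.28407…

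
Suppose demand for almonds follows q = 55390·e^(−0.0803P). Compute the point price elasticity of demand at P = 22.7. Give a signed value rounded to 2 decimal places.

dq/dP = −0.0803·q = -718.639. At P = 22.7, q = 8949.42.
Ed = (dq/dP)·(P/q) = (-718.639) × (22.7/8949.42) = -1.8228…

-1.82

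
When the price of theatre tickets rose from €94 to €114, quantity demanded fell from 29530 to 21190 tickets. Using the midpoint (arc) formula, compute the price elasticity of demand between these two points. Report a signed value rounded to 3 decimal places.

%ΔQ = (21190 − 29530) / [(29530 + 21190)/2] = -8340/25360 = -0.328864…
%ΔP = (114 − 94) / [(94 + 114)/2] = 20/104 = 0.192307…
Arc Ed = %ΔQ / %ΔP = (-8340/25360) / (20/104) = -1.71009…

-1.710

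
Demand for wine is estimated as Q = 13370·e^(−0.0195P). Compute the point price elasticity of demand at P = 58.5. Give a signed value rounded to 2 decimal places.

-1.14

dQ/dP = −0.0195·Q = -83.3191. At P = 58.5, Q = 4272.77.
Ed = (dQ/dP)·(P/Q) = (-83.3191) × (58.5/4272.77) = -1.1407…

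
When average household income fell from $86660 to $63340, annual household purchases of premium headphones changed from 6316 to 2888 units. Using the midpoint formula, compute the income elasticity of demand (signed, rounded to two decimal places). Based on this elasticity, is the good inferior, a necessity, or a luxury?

2.40; luxury

%ΔQ = (2888 − 6316)/[( 6316 + 2888)/2] = -3428/4602 = -0.744893…
%ΔIncome = (63340 − 86660)/[( 86660 + 63340)/2] = -23320/75000 = -0.310933…
E_income = (-3428/4602) / (-23320/75000) = 2.3956…
E_income > 1 ⇒ normal good, luxury.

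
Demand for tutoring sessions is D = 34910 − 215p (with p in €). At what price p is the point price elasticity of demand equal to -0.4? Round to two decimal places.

Ed = −215p/(34910 − 215p). Set this equal to -0.4:
215p = 0.4·(34910 − 215p) ⇒ 215p(1 + 0.4) = 0.4·34910
p = 0.4·34910 / (215·1.4) = 46.3920…

46.39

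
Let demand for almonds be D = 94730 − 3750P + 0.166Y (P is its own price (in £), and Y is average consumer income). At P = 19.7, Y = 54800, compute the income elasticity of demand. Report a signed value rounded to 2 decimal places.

0.30

At the given values, D = 94730 − 3750(19.7) + 0.166(54800) = 29951.8.
∂D/∂Y = 0.166.
E = (0.166) × (54800/29951.8) = 0.3037…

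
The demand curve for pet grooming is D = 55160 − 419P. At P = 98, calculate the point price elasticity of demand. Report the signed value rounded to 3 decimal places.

-2.913

dD/dP = −419. At P = 98, D = 55160 − 419(98) = 14098.
Ed = (dD/dP)·(P/D) = −419 × (98/14098) = -2.91261…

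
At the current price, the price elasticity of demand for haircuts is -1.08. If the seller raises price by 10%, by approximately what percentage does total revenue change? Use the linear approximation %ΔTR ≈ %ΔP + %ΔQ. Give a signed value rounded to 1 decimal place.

-0.8%

%ΔQ ≈ Ed × %ΔP = (-1.08) × (+10%) = -10.8000%
%ΔTR ≈ %ΔP + %ΔQ = (+10%) + (-10.8000%) = -0.8000%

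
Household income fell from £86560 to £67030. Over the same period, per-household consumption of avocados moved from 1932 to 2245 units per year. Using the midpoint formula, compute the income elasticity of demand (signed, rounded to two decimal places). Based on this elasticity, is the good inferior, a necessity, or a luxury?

%ΔQ = (2245 − 1932)/[( 1932 + 2245)/2] = 313/2088.5 = 0.149868…
%ΔIncome = (67030 − 86560)/[( 86560 + 67030)/2] = -19530/76795 = -0.254313…
E_income = (313/2088.5) / (-19530/76795) = -0.5893…
E_income < 0 ⇒ inferior good.

-0.59; inferior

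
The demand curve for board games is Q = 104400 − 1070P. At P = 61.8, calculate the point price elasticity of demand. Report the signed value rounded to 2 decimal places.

dQ/dP = −1070. At P = 61.8, Q = 104400 − 1070(61.8) = 38274.
Ed = (dQ/dP)·(P/Q) = −1070 × (61.8/38274) = -1.7277…

-1.73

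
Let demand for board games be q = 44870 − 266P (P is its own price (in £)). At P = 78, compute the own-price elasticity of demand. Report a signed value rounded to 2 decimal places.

At the given values, q = 44870 − 266(78) = 24122.
∂q/∂P = −266.
E = (-266) × (78/24122) = -0.8601…

-0.86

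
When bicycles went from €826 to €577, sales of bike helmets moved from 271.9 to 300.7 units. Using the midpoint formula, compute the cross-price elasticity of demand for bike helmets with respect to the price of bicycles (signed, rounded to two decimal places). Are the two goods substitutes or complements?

-0.28; complements

%ΔQ_{bike helmets} = (300.7 − 271.9)/avg = 28.8/286.3 = 0.100593…
%ΔP_{bicycles} = (577 − 826)/avg = -249/701.5 = -0.354953…
E_cross = (28.8/286.3) / (-249/701.5) = -0.2833…
E_cross < 0 ⇒ the goods are complements.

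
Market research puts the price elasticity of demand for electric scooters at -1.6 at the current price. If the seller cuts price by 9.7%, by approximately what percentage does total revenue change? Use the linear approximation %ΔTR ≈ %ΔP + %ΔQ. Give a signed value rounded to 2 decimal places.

+5.82%

%ΔQ ≈ Ed × %ΔP = (-1.6) × (-9.7%) = +15.5200%
%ΔTR ≈ %ΔP + %ΔQ = (-9.7%) + (+15.5200%) = +5.8200%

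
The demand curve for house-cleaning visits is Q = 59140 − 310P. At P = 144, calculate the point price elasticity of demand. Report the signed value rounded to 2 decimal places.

dQ/dP = −310. At P = 144, Q = 59140 − 310(144) = 14500.
Ed = (dQ/dP)·(P/Q) = −310 × (144/14500) = -3.0786…

-3.08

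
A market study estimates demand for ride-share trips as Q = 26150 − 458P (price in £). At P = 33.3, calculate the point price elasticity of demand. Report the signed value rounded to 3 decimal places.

-1.399

dQ/dP = −458. At P = 33.3, Q = 26150 − 458(33.3) = 10898.6.
Ed = (dQ/dP)·(P/Q) = −458 × (33.3/10898.6) = -1.39939…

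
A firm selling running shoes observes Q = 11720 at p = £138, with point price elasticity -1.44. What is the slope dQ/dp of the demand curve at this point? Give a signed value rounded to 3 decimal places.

Ed = (dQ/dp)·(p/Q) ⇒ dQ/dp = Ed·Q/p = (-1.44)·11720/138 = -122.29565…

-122.296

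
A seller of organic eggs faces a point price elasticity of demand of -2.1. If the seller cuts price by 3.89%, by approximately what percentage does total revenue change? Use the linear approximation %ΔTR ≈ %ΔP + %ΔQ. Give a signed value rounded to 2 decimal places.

%ΔQ ≈ Ed × %ΔP = (-2.1) × (-3.89%) = +8.1690%
%ΔTR ≈ %ΔP + %ΔQ = (-3.89%) + (+8.1690%) = +4.2790%

+4.28%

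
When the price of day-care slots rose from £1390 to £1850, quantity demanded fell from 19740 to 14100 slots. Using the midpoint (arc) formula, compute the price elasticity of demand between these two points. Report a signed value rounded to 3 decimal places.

%ΔQ = (14100 − 19740) / [(19740 + 14100)/2] = -5640/16920 = -0.333333…
%ΔP = (1850 − 1390) / [(1390 + 1850)/2] = 460/1620 = 0.283950…
Arc Ed = %ΔQ / %ΔP = (-5640/16920) / (460/1620) = -1.17391…

-1.174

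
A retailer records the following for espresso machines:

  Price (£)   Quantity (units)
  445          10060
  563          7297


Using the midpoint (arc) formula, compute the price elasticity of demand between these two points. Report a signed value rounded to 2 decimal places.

-1.36

%ΔQ = (7297 − 10060) / [(10060 + 7297)/2] = -2763/8678.5 = -0.318372…
%ΔP = (563 − 445) / [(445 + 563)/2] = 118/504 = 0.234126…
Arc Ed = %ΔQ / %ΔP = (-2763/8678.5) / (118/504) = -1.3598…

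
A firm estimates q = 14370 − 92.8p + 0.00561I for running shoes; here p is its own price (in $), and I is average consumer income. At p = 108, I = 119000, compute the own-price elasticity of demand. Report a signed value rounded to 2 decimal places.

At the given values, q = 14370 − 92.8(108) + 0.00561(119000) = 5015.19.
∂q/∂p = −92.8.
E = (-92.8) × (108/5015.19) = -1.9984…

-2.00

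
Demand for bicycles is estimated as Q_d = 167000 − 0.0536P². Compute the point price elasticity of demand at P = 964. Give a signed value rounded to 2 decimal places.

-0.85

dQ_d/dP = −2·0.0536·P = -103.3408. At P = 964, Q_d = 117189.7344.
Ed = (dQ_d/dP)·(P/Q_d) = (-103.3408) × (964/117189.7344) = -0.8500…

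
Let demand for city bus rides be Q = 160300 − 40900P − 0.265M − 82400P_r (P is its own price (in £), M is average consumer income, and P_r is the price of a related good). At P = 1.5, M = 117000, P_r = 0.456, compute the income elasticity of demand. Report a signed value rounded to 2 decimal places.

At the given values, Q = 160300 − 40900(1.5) − 0.265(117000) − 82400(0.456) = 30370.6.
∂Q/∂M = -0.265.
E = (-0.265) × (117000/30370.6) = -1.0208…

-1.02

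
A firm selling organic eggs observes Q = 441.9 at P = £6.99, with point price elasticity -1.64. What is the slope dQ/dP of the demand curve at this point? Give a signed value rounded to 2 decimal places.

Ed = (dQ/dP)·(P/Q) ⇒ dQ/dP = Ed·Q/P = (-1.64)·441.9/6.99 = -103.6789…

-103.68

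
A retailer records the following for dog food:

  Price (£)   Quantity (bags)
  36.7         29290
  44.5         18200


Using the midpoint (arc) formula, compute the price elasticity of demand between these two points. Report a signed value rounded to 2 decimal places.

-2.43

%ΔQ = (18200 − 29290) / [(29290 + 18200)/2] = -11090/23745 = -0.467045…
%ΔP = (44.5 − 36.7) / [(36.7 + 44.5)/2] = 7.8/40.6 = 0.192118…
Arc Ed = %ΔQ / %ΔP = (-11090/23745) / (7.8/40.6) = -2.4310…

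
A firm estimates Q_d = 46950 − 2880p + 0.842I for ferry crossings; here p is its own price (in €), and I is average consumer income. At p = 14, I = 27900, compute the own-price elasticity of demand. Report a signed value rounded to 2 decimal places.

At the given values, Q_d = 46950 − 2880(14) + 0.842(27900) = 30121.8.
∂Q_d/∂p = −2880.
E = (-2880) × (14/30121.8) = -1.3385…

-1.34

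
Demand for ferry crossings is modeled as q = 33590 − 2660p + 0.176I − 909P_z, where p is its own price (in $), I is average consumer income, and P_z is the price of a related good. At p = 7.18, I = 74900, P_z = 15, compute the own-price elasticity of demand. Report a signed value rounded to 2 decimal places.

At the given values, q = 33590 − 2660(7.18) + 0.176(74900) − 909(15) = 14038.6.
∂q/∂p = −2660.
E = (-2660) × (7.18/14038.6) = -1.3604…

-1.36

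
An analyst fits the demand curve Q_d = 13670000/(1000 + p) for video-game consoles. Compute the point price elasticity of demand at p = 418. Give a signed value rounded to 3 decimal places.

-0.295

dQ_d/dp = −13670000/(1000 + p)² = -6.79855. At p = 418, Q_d = 9640.34.
Ed = (dQ_d/dp)·(p/Q_d) = (-6.79855) × (418/9640.34) = -0.29478…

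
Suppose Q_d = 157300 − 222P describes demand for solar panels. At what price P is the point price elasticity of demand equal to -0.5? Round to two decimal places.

Ed = −222P/(157300 − 222P). Set this equal to -0.5:
222P = 0.5·(157300 − 222P) ⇒ 222P(1 + 0.5) = 0.5·157300
P = 0.5·157300 / (222·1.5) = 236.1861…

236.19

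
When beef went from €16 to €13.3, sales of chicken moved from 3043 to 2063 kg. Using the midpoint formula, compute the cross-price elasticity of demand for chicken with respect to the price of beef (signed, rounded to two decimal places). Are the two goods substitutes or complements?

%ΔQ_{chicken} = (2063 − 3043)/avg = -980/2553 = -0.383862…
%ΔP_{beef} = (13.3 − 16)/avg = -2.7/14.65 = -0.184300…
E_cross = (-980/2553) / (-2.7/14.65) = 2.0828…
E_cross > 0 ⇒ the goods are substitutes.

2.08; substitutes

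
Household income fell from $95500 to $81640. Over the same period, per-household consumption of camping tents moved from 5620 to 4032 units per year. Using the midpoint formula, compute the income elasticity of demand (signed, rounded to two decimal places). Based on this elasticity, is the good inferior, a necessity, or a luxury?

2.10; luxury

%ΔQ = (4032 − 5620)/[( 5620 + 4032)/2] = -1588/4826 = -0.329050…
%ΔIncome = (81640 − 95500)/[( 95500 + 81640)/2] = -13860/88570 = -0.156486…
E_income = (-1588/4826) / (-13860/88570) = 2.1027…
E_income > 1 ⇒ normal good, luxury.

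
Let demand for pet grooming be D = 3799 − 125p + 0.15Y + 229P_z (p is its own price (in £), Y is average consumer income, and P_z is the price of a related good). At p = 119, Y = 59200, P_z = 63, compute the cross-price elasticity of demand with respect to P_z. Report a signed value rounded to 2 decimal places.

At the given values, D = 3799 − 125(119) + 0.15(59200) + 229(63) = 12231.
∂D/∂P_z = 229.
E = (229) × (63/12231) = 1.1795…

1.18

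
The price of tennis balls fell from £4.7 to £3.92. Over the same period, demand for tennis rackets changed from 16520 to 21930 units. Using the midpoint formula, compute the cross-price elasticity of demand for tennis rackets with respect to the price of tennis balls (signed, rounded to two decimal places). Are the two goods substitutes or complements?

-1.55; complements

%ΔQ_{tennis rackets} = (21930 − 16520)/avg = 5410/19225 = 0.281404…
%ΔP_{tennis balls} = (3.92 − 4.7)/avg = -0.78/4.31 = -0.180974…
E_cross = (5410/19225) / (-0.78/4.31) = -1.5549…
E_cross < 0 ⇒ the goods are complements.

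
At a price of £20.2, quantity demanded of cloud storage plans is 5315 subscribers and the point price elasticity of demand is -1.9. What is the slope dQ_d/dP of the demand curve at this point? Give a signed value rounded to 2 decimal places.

-499.93

Ed = (dQ_d/dP)·(P/Q_d) ⇒ dQ_d/dP = Ed·Q_d/P = (-1.9)·5315/20.2 = -499.9257…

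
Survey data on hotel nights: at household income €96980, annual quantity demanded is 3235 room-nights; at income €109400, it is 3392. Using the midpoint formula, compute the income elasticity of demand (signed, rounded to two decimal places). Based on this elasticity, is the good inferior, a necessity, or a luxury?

%ΔQ = (3392 − 3235)/[( 3235 + 3392)/2] = 157/3313.5 = 0.047381…
%ΔIncome = (109400 − 96980)/[( 96980 + 109400)/2] = 12420/103190 = 0.120360…
E_income = (157/3313.5) / (12420/103190) = 0.3936…
0 < E_income < 1 ⇒ normal good, necessity.

0.39; necessity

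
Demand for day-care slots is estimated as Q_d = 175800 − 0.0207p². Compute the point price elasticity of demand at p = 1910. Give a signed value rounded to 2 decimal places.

-1.51

dQ_d/dp = −2·0.0207·p = -79.074. At p = 1910, Q_d = 100284.33.
Ed = (dQ_d/dp)·(p/Q_d) = (-79.074) × (1910/100284.33) = -1.5060…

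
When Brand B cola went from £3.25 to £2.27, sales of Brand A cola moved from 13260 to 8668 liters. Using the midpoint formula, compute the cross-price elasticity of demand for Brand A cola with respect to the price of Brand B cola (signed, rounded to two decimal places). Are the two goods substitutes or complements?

1.18; substitutes

%ΔQ_{Brand A cola} = (8668 − 13260)/avg = -4592/10964 = -0.418825…
%ΔP_{Brand B cola} = (2.27 − 3.25)/avg = -0.98/2.76 = -0.355072…
E_cross = (-4592/10964) / (-0.98/2.76) = 1.1795…
E_cross > 0 ⇒ the goods are substitutes.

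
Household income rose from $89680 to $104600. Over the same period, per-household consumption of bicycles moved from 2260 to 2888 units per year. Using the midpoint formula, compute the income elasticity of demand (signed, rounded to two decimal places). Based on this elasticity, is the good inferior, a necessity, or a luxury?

%ΔQ = (2888 − 2260)/[( 2260 + 2888)/2] = 628/2574 = 0.243978…
%ΔIncome = (104600 − 89680)/[( 89680 + 104600)/2] = 14920/97140 = 0.153592…
E_income = (628/2574) / (14920/97140) = 1.5884…
E_income > 1 ⇒ normal good, luxury.

1.59; luxury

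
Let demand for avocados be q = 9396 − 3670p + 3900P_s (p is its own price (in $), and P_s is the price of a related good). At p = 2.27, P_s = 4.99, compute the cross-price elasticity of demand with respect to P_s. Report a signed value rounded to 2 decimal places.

0.95

At the given values, q = 9396 − 3670(2.27) + 3900(4.99) = 20526.1.
∂q/∂P_s = 3900.
E = (3900) × (4.99/20526.1) = 0.9481…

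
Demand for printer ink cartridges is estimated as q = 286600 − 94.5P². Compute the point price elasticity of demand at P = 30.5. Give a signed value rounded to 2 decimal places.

-0.88

dq/dP = −2·94.5·P = -5764.5. At P = 30.5, q = 198691.375.
Ed = (dq/dP)·(P/q) = (-5764.5) × (30.5/198691.375) = -0.8848…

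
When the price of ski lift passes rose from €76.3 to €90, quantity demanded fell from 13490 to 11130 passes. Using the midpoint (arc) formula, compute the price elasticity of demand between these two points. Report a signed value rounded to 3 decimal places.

%ΔQ = (11130 − 13490) / [(13490 + 11130)/2] = -2360/12310 = -0.191714…
%ΔP = (90 − 76.3) / [(76.3 + 90)/2] = 13.7/83.15 = 0.164762…
Arc Ed = %ΔQ / %ΔP = (-2360/12310) / (13.7/83.15) = -1.16357…

-1.164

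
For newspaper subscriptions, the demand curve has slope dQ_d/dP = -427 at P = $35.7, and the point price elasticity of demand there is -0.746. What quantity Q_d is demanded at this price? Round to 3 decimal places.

Ed = (dQ_d/dP)·(P/Q_d) ⇒ Q_d = (dQ_d/dP)·P/Ed = (-427)·35.7/(-0.746) = 20434.18230…

20434.182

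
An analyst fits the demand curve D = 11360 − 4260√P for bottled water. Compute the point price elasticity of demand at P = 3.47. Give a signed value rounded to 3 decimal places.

dD/dP = −4260/(2√P) = -1143.44. At P = 3.47, D = 3424.5.
Ed = (dD/dP)·(P/D) = (-1143.44) × (3.47/3424.5) = -1.15863…

-1.159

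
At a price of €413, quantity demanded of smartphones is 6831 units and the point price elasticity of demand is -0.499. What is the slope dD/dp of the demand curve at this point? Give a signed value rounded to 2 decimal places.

-8.25

Ed = (dD/dp)·(p/D) ⇒ dD/dp = Ed·D/p = (-0.499)·6831/413 = -8.2534…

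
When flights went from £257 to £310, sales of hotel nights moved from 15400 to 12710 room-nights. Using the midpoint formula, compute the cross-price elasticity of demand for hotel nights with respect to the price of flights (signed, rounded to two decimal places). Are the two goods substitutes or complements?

%ΔQ_{hotel nights} = (12710 − 15400)/avg = -2690/14055 = -0.191390…
%ΔP_{flights} = (310 − 257)/avg = 53/283.5 = 0.186948…
E_cross = (-2690/14055) / (53/283.5) = -1.0237…
E_cross < 0 ⇒ the goods are complements.

-1.02; complements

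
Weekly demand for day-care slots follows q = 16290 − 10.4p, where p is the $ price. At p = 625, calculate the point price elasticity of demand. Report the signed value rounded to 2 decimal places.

dq/dp = −10.4. At p = 625, q = 16290 − 10.4(625) = 9790.
Ed = (dq/dp)·(p/q) = −10.4 × (625/9790) = -0.6639…

-0.66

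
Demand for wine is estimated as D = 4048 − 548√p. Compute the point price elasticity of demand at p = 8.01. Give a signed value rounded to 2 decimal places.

-0.31

dD/dp = −548/(2√p) = -96.8131. At p = 8.01, D = 2497.05.
Ed = (dD/dp)·(p/D) = (-96.8131) × (8.01/2497.05) = -0.3105…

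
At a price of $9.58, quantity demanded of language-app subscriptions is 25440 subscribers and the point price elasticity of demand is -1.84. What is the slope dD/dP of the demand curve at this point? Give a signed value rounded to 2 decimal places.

-4886.18

Ed = (dD/dP)·(P/D) ⇒ dD/dP = Ed·D/P = (-1.84)·25440/9.58 = -4886.1795…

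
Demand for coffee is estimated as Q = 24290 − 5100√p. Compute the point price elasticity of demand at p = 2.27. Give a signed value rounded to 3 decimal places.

dQ/dp = −5100/(2√p) = -1692.49. At p = 2.27, Q = 16606.1.
Ed = (dQ/dp)·(p/Q) = (-1692.49) × (2.27/16606.1) = -0.23135…

-0.231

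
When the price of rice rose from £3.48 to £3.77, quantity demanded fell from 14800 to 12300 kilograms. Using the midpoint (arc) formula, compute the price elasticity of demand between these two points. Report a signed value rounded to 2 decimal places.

-2.31

%ΔQ = (12300 − 14800) / [(14800 + 12300)/2] = -2500/13550 = -0.184501…
%ΔP = (3.77 − 3.48) / [(3.48 + 3.77)/2] = 0.29/3.625 = 0.08
Arc Ed = %ΔQ / %ΔP = (-2500/13550) / (0.29/3.625) = -2.3062…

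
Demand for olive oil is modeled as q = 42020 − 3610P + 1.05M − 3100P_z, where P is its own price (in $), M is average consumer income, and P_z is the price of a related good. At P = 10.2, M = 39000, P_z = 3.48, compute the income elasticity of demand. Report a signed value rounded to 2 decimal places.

At the given values, q = 42020 − 3610(10.2) + 1.05(39000) − 3100(3.48) = 35360.
∂q/∂M = 1.05.
E = (1.05) × (39000/35360) = 1.1580…

1.16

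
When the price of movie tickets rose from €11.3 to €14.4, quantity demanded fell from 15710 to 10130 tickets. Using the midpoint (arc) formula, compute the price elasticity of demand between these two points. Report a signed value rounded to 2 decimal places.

-1.79

%ΔQ = (10130 − 15710) / [(15710 + 10130)/2] = -5580/12920 = -0.431888…
%ΔP = (14.4 − 11.3) / [(11.3 + 14.4)/2] = 3.1/12.85 = 0.241245…
Arc Ed = %ΔQ / %ΔP = (-5580/12920) / (3.1/12.85) = -1.7902…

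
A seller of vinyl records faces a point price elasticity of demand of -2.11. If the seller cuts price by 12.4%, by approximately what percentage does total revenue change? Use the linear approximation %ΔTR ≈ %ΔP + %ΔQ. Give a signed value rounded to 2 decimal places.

%ΔQ ≈ Ed × %ΔP = (-2.11) × (-12.4%) = +26.1640%
%ΔTR ≈ %ΔP + %ΔQ = (-12.4%) + (+26.1640%) = +13.7640%

+13.76%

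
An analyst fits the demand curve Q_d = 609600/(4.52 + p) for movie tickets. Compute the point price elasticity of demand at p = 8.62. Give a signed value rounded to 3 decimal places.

dQ_d/dp = −609600/(4.52 + p)² = -3530.65. At p = 8.62, Q_d = 46392.7.
Ed = (dQ_d/dp)·(p/Q_d) = (-3530.65) × (8.62/46392.7) = -0.65601…

-0.656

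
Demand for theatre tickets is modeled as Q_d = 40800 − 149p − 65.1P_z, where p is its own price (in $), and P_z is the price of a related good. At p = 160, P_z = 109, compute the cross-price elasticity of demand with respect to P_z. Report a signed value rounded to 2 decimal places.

At the given values, Q_d = 40800 − 149(160) − 65.1(109) = 9864.1.
∂Q_d/∂P_z = -65.1.
E = (-65.1) × (109/9864.1) = -0.7193…

-0.72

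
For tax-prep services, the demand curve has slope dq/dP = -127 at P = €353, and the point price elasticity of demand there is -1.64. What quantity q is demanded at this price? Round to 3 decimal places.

27335.976

Ed = (dq/dP)·(P/q) ⇒ q = (dq/dP)·P/Ed = (-127)·353/(-1.64) = 27335.97560…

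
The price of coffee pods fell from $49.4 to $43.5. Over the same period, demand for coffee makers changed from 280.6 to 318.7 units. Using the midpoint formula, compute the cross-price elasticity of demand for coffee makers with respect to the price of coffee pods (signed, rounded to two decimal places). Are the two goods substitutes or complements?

%ΔQ_{coffee makers} = (318.7 − 280.6)/avg = 38.1/299.65 = 0.127148…
%ΔP_{coffee pods} = (43.5 − 49.4)/avg = -5.9/46.45 = -0.127018…
E_cross = (38.1/299.65) / (-5.9/46.45) = -1.0010…
E_cross < 0 ⇒ the goods are complements.

-1.00; complements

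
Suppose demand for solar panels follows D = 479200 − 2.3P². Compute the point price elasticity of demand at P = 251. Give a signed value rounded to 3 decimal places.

-0.867

dD/dP = −2·2.3·P = -1154.6. At P = 251, D = 334297.7.
Ed = (dD/dP)·(P/D) = (-1154.6) × (251/334297.7) = -0.86690…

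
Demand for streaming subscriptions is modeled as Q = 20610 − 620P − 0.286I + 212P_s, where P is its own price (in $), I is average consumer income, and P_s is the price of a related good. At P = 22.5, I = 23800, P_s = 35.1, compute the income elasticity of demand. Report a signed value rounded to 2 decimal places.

-0.93

At the given values, Q = 20610 − 620(22.5) − 0.286(23800) + 212(35.1) = 7294.4.
∂Q/∂I = -0.286.
E = (-0.286) × (23800/7294.4) = -0.9331…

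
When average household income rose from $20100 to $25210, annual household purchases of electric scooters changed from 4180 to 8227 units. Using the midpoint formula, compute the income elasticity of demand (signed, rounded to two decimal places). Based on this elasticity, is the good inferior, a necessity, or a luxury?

%ΔQ = (8227 − 4180)/[( 4180 + 8227)/2] = 4047/6203.5 = 0.652373…
%ΔIncome = (25210 − 20100)/[( 20100 + 25210)/2] = 5110/22655 = 0.225557…
E_income = (4047/6203.5) / (5110/22655) = 2.8922…
E_income > 1 ⇒ normal good, luxury.

2.89; luxury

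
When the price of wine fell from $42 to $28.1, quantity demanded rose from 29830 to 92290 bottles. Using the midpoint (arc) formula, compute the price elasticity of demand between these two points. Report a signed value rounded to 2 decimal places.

-2.58

%ΔQ = (92290 − 29830) / [(29830 + 92290)/2] = 62460/61060 = 1.022928…
%ΔP = (28.1 − 42) / [(42 + 28.1)/2] = -13.9/35.05 = -0.396576…
Arc Ed = %ΔQ / %ΔP = (62460/61060) / (-13.9/35.05) = -2.5793…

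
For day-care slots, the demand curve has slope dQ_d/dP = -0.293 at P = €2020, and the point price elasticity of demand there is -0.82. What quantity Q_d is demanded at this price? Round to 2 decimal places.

Ed = (dQ_d/dP)·(P/Q_d) ⇒ Q_d = (dQ_d/dP)·P/Ed = (-0.293)·2020/(-0.82) = 721.7804…

721.78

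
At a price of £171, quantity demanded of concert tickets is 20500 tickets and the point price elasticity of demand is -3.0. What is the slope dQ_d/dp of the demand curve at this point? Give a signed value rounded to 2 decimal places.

Ed = (dQ_d/dp)·(p/Q_d) ⇒ dQ_d/dp = Ed·Q_d/p = (-3.0)·20500/171 = -359.6491…

-359.65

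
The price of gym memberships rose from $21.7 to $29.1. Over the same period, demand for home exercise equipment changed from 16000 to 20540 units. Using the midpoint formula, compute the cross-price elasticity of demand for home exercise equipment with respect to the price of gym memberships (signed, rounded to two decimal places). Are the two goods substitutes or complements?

0.85; substitutes

%ΔQ_{home exercise equipment} = (20540 − 16000)/avg = 4540/18270 = 0.248494…
%ΔP_{gym memberships} = (29.1 − 21.7)/avg = 7.4/25.4 = 0.291338…
E_cross = (4540/18270) / (7.4/25.4) = 0.8529…
E_cross > 0 ⇒ the goods are substitutes.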